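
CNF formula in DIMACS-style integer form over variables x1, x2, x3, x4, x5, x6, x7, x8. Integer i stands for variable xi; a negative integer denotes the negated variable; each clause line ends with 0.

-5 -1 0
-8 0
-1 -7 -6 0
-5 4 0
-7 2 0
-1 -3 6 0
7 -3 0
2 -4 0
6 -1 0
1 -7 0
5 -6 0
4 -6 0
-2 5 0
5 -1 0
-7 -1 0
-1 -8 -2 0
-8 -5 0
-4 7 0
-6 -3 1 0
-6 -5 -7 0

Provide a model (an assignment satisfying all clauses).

x1=0, x2=0, x3=0, x4=0, x5=0, x6=0, x7=0, x8=0

Unit propagation: (¬x8) forces x8 = False.
Pure literal: x3 appears only negated; assign x3 = False.
Branch on x1: take x1 = False.
  then x7 is forced to False.
  then x4 is forced to False.
  then x5 is forced to False.
  then x6 is forced to False.
  then x2 is forced to False.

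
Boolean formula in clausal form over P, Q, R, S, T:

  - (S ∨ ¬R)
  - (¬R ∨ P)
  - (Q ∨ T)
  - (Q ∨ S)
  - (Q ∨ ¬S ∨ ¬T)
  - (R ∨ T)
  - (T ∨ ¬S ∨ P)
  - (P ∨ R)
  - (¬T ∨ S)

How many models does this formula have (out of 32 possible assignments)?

3

The models are:
  P=1 Q=1 R=0 S=1 T=1
  P=1 Q=1 R=1 S=1 T=0
  P=1 Q=1 R=1 S=1 T=1
That's 3 in total.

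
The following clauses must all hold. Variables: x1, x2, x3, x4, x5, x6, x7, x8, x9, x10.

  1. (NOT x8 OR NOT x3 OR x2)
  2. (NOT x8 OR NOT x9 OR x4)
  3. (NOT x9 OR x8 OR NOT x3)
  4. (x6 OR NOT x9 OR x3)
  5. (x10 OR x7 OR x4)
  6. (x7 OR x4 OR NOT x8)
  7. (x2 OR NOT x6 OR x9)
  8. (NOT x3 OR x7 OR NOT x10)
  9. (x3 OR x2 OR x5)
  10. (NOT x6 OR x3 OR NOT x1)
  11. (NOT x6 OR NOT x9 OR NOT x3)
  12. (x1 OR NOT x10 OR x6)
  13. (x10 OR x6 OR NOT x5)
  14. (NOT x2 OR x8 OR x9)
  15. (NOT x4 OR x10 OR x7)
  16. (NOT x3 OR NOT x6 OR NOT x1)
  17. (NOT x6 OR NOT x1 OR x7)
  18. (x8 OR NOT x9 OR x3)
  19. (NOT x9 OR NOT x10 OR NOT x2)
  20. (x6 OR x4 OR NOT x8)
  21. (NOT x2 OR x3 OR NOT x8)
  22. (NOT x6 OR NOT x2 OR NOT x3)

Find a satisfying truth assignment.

x1=F, x2=F, x3=F, x4=T, x5=T, x6=T, x7=T, x8=T, x9=T, x10=F

x7 occurs only positively in the remaining clauses — set x7 = True.
Try x1 = False.
Set x2 = False and propagate.
For the remaining variables, x3 = False, x4 = True, x5 = True, x6 = True, x8 = True, x9 = True, x10 = False works.
Every clause has at least one true literal under this assignment.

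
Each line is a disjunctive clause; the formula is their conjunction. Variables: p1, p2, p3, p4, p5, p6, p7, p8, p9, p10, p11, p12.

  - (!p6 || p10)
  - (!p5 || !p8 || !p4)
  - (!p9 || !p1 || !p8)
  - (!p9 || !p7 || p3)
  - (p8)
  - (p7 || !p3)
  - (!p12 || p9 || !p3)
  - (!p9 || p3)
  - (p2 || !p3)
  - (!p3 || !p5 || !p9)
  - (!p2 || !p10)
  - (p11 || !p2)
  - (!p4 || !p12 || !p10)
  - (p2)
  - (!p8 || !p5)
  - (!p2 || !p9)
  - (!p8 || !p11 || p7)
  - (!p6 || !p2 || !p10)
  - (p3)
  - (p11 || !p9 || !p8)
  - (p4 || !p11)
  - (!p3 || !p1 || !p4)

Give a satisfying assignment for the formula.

Unit propagation: (p8) forces p8 = True.
(p2) is a unit clause, so p2 = True.
Unit propagation: (!p10) forces p10 = False.
Unit propagation: (!p6) forces p6 = False.
(p11) is a unit clause, so p11 = True.
The clause (!p5) is unit: p5 must be False.
The clause (!p9) is unit: p9 must be False.
(p7) is a unit clause, so p7 = True.
The clause (p3) is unit: p3 must be True.
The clause (!p12) is unit: p12 must be False.
(p4) is a unit clause, so p4 = True.
The clause (!p1) is unit: p1 must be False.

p1 = F, p2 = T, p3 = T, p4 = T, p5 = F, p6 = F, p7 = T, p8 = T, p9 = F, p10 = F, p11 = T, p12 = F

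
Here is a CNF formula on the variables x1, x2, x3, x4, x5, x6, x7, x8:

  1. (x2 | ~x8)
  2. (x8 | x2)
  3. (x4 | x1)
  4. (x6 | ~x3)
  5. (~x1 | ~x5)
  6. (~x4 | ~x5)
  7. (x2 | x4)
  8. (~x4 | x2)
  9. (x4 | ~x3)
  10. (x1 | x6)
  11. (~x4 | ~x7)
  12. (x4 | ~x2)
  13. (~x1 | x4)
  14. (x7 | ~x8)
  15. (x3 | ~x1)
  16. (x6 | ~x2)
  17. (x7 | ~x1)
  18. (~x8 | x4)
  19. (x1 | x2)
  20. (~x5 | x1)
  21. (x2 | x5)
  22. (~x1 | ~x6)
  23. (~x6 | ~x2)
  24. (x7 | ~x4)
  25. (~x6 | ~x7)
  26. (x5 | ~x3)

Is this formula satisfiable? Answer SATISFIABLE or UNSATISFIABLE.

x4 = True:
  propagation gives x5=False, x2=True, x7=False; an empty clause results — contradiction.
x4 = False:
  propagation gives x1=True; an empty clause results — contradiction.
Every branch closes, so no satisfying assignment exists.

UNSATISFIABLE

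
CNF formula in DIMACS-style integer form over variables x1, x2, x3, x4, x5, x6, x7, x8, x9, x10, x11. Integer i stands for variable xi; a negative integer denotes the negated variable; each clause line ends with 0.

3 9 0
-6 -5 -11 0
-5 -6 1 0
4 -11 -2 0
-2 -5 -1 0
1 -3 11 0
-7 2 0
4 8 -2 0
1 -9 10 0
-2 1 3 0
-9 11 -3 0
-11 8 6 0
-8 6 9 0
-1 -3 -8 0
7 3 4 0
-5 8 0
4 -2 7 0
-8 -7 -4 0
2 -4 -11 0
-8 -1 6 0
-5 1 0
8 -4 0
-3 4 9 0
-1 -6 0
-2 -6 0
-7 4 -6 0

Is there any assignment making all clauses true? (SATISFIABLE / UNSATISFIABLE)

x5 occurs only negated in the remaining clauses — set x5 = False.
Pure literal: x10 appears only positively; assign x10 = True.
Branch on x1: take x1 = False.
Try x2 = False.
  then x7 is forced to False.
Try x3 = False.
  then x9 is forced to True.
  then x4 is forced to True.
  then x11 is forced to False.
  then x8 is forced to True.
x6 is now unconstrained; take x6 = False.
So x1 = F, x2 = F, x3 = F, x4 = T, x5 = F, x6 = F, x7 = F, x8 = T, x9 = T, x10 = T, x11 = F is a satisfying assignment.

SATISFIABLE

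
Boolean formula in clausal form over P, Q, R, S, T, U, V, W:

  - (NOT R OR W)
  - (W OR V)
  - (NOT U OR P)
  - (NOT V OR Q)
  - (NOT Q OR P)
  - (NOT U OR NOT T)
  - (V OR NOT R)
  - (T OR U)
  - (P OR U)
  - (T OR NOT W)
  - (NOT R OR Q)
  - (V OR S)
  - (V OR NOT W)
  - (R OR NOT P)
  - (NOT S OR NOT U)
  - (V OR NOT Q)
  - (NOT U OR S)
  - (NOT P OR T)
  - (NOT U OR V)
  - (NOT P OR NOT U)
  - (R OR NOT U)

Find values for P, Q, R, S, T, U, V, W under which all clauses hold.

Set P = True and propagate.
  then R is forced to True.
  then W is forced to True.
  then V is forced to True.
  then Q is forced to True.
  then T is forced to True.
  then U is forced to False.
S is now unconstrained; take S = False.

P=True, Q=True, R=True, S=False, T=True, U=False, V=True, W=True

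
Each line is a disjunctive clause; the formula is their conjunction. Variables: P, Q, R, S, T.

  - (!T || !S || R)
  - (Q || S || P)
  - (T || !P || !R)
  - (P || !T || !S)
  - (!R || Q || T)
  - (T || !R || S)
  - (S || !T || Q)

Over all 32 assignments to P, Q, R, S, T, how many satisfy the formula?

Case analysis on T and S:
  T=1, S=1: remaining (P,Q,R) ∈ {(1,0,1); (1,1,1)} — 2.
  T=1, S=0: remaining (P,Q,R) ∈ {(0,1,0); (0,1,1); (1,1,0); (1,1,1)} — 4.
  T=0, S=1: 5 of the 8 assignments to (P,Q,R) work.
  T=0, S=0: remaining (P,Q,R) ∈ {(0,1,0); (1,0,0); (1,1,0)} — 3.
Total: 2 + 4 + 5 + 3 = 14.

14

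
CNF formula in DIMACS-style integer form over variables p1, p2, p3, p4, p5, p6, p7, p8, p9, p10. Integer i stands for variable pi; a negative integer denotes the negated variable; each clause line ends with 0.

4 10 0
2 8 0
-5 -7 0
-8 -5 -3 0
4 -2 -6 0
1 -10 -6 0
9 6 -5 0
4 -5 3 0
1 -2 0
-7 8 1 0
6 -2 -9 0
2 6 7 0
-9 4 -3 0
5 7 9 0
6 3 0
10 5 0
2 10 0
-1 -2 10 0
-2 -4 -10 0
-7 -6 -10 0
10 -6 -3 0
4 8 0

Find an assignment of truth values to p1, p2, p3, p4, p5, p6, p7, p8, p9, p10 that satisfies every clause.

p1=True, p2=False, p3=True, p4=True, p5=False, p6=True, p7=False, p8=True, p9=True, p10=True

Branch on p1: take p1 = True.
Try p2 = False.
  then p8 is forced to True.
  then p10 is forced to True.
Set p3 = True and propagate.
  then p5 is forced to False.
The remaining clauses are satisfied by p4 = True, p6 = True, p7 = False, p9 = True.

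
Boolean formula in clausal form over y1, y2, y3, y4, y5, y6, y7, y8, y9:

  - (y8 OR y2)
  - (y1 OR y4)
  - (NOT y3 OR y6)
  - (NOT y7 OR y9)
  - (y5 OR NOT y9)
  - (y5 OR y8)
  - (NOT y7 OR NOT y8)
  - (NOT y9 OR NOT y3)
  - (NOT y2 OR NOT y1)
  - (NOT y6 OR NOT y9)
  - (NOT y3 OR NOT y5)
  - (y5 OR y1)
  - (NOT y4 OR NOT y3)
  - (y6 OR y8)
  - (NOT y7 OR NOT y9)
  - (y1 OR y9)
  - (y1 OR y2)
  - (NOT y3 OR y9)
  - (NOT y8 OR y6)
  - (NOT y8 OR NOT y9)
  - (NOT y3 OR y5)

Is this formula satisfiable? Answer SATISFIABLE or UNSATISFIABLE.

Pure literal: y3 appears only negated; assign y3 = False.
Pure literal: y7 appears only negated; assign y7 = False.
Branch on y1: take y1 = True.
  then y2 is forced to False.
  then y8 is forced to True.
  then y6 is forced to True.
  then y9 is forced to False.
y4, y5 are now unconstrained; take y4 = False, y5 = True.
So y1=1, y2=0, y3=0, y4=0, y5=1, y6=1, y7=0, y8=1, y9=0 is a satisfying assignment.

SATISFIABLE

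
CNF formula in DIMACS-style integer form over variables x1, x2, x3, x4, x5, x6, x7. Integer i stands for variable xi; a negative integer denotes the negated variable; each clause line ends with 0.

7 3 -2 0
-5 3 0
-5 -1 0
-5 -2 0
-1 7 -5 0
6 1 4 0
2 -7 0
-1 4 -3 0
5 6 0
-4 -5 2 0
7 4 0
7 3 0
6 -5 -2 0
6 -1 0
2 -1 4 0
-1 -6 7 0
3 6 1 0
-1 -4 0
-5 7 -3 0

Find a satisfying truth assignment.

x1=F, x2=T, x3=T, x4=T, x5=F, x6=T, x7=F

Set x1 = False and propagate.
The remaining clauses are satisfied by x2 = True, x3 = True, x4 = True, x5 = False, x6 = True, x7 = False.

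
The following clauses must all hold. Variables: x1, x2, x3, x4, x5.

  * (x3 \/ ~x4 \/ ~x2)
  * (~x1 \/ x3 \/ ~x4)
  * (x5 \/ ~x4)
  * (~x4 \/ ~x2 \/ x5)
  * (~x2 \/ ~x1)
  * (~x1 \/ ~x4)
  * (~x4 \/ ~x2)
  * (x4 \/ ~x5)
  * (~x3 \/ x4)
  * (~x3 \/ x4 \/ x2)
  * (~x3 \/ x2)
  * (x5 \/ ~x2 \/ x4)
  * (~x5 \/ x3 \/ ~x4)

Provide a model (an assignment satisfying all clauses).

x1 occurs only negated in the remaining clauses — set x1 = False.
Try x2 = False.
  then x3 is forced to False.
Set x4 = False and propagate.
  then x5 is forced to False.
Every clause has at least one true literal under this assignment.

x1=False, x2=False, x3=False, x4=False, x5=False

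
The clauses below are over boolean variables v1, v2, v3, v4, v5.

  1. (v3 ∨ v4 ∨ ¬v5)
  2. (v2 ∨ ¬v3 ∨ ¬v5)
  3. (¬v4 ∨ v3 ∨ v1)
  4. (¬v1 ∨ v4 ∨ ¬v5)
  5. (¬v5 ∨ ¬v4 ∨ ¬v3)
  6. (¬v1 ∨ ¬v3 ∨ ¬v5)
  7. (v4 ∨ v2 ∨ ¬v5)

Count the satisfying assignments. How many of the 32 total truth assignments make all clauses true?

17

Split on v5, then v3.
  v5=T, v3=T: remaining (v1,v2,v4) ∈ {(F,T,F)} — 1.
  v5=T, v3=F: remaining (v1,v2,v4) ∈ {(T,F,T); (T,T,T)} — 2.
  v5=F, v3=T: v1, v2, v4 free → 2^3 = 8.
  v5=F, v3=F: v2 free; 3 ways for (v1,v4) × 2^1 = 6.
Total: 1 + 2 + 8 + 6 = 17.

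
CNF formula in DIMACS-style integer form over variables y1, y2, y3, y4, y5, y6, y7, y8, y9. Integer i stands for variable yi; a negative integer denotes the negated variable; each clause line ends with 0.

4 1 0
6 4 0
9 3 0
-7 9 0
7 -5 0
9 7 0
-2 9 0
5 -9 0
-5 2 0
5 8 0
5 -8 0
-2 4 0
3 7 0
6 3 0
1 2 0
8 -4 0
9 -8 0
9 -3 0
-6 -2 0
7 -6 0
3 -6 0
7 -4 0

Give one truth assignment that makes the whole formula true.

Branch on y1: take y1 = False.
  then y4 is forced to True.
  then y2 is forced to True.
  then y9 is forced to True.
  then y5 is forced to True.
  then y7 is forced to True.
  then y8 is forced to True.
  then y6 is forced to False.
  then y3 is forced to True.
Every clause has at least one true literal under this assignment.
Check each clause:
  1. (y4 \/ y1) — y4 is true.
  2. (y6 \/ y4) — y4 is true.
  3. (y3 \/ y9) — y9 is true.
  4. (y9 \/ ~y7) — y9 is true.
  5. (~y5 \/ y7) — y7 is true.
  6. (y7 \/ y9) — y9 is true.
  7. (~y2 \/ y9) — y9 is true.
  8. (~y9 \/ y5) — y5 is true.
  9. (~y5 \/ y2) — y2 is true.
  10. (y5 \/ y8) — y8 is true.
  11. (~y8 \/ y5) — y5 is true.
  12. (y4 \/ ~y2) — y4 is true.
  13. (y3 \/ y7) — y3 is true.
  14. (y3 \/ y6) — y3 is true.
  15. (y1 \/ y2) — y2 is true.
  16. (~y4 \/ y8) — y8 is true.
  17. (y9 \/ ~y8) — y9 is true.
  18. (~y3 \/ y9) — y9 is true.
  19. (~y2 \/ ~y6) — ~y6 is true.
  20. (~y6 \/ y7) — ~y6 is true.
  21. (~y6 \/ y3) — ~y6 is true.
  22. (~y4 \/ y7) — y7 is true.

y1=F  y2=T  y3=T  y4=T  y5=T  y6=F  y7=T  y8=T  y9=T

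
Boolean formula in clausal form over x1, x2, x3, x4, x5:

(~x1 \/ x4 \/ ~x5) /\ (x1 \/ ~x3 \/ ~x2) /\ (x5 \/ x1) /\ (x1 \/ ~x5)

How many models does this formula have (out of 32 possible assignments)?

12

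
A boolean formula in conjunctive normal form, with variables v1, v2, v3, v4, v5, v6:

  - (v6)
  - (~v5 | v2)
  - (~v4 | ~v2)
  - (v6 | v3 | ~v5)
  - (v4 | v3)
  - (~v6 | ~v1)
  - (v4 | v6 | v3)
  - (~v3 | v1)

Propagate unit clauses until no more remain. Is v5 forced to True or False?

False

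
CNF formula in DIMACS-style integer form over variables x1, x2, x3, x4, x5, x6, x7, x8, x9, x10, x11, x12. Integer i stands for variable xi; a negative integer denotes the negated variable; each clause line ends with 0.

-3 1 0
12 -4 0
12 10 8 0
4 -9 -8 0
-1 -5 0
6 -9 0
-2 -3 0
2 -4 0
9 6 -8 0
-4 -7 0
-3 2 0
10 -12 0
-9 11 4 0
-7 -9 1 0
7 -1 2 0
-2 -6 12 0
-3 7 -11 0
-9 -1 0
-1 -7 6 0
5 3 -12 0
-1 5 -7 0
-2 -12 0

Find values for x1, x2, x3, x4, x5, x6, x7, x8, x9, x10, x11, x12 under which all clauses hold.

x1 = False, x2 = False, x3 = False, x4 = False, x5 = True, x6 = True, x7 = True, x8 = True, x9 = False, x10 = True, x11 = True, x12 = False

Check each clause:
  1. (x1 ∨ ¬x3) — ¬x3 is true.
  2. (¬x4 ∨ x12) — ¬x4 is true.
  3. (x12 ∨ x10 ∨ x8) — x8 is true.
  4. (x4 ∨ ¬x8 ∨ ¬x9) — ¬x9 is true.
  5. (¬x5 ∨ ¬x1) — ¬x1 is true.
  6. (¬x9 ∨ x6) — x6 is true.
  7. (¬x3 ∨ ¬x2) — ¬x3 is true.
  8. (¬x4 ∨ x2) — ¬x4 is true.
  9. (x6 ∨ ¬x8 ∨ x9) — x6 is true.
  10. (¬x4 ∨ ¬x7) — ¬x4 is true.
  11. (x2 ∨ ¬x3) — ¬x3 is true.
  12. (¬x12 ∨ x10) — x10 is true.
  13. (¬x9 ∨ x4 ∨ x11) — x11 is true.
  14. (¬x9 ∨ ¬x7 ∨ x1) — ¬x9 is true.
  15. (¬x1 ∨ x2 ∨ x7) — ¬x1 is true.
  16. (¬x2 ∨ x12 ∨ ¬x6) — ¬x2 is true.
  17. (x7 ∨ ¬x11 ∨ ¬x3) — ¬x3 is true.
  18. (¬x9 ∨ ¬x1) — ¬x1 is true.
  19. (¬x1 ∨ ¬x7 ∨ x6) — x6 is true.
  20. (¬x12 ∨ x3 ∨ x5) — ¬x12 is true.
  21. (¬x1 ∨ x5 ∨ ¬x7) — x5 is true.
  22. (¬x2 ∨ ¬x12) — ¬x12 is true.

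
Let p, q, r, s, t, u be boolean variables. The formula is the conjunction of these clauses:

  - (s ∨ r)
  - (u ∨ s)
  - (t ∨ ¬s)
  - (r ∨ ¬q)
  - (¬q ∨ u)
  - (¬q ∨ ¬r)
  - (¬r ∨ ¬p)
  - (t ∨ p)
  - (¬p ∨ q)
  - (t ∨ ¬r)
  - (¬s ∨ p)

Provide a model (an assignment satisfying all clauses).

p=0, q=0, r=1, s=0, t=1, u=1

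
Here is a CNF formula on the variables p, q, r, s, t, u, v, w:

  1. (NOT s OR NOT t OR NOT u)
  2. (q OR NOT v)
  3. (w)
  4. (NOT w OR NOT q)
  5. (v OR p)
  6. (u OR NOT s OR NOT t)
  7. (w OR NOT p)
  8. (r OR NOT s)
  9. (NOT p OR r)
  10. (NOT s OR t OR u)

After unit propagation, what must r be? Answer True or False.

(w) is a unit clause: w = True.
(NOT w OR NOT q): since w = True, the clause reduces to (NOT q). q = False.
From (NOT v OR q) and q = False: v = False.
In (v OR p), v is now false; p must hold, so p = True.
(NOT p OR r) with p = True leaves only r, so r = True.

True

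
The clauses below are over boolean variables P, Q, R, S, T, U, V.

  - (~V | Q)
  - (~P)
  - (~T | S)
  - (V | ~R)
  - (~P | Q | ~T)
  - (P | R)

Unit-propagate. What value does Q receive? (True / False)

True

(~P) stands alone — P = False.
(P | R): since P = False, the clause reduces to (R). R = True.
(V | ~R) with R = True leaves only V, so V = True.
In (Q | ~V), ~V is now false; Q must hold, so Q = True.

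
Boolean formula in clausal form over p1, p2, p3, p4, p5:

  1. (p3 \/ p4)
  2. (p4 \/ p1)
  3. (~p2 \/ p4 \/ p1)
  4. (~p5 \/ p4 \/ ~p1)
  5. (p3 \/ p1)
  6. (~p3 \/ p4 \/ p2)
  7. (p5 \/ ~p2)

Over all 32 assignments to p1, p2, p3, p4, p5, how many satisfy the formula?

9

Case analysis on p4 and p1:
  p4=T, p1=T: p3 free; 3 ways for (p2,p5) × 2^1 = 6.
  p4=T, p1=F: remaining (p2,p3,p5) ∈ {(F,T,F); (F,T,T); (T,T,T)} — 3.
  p4=F, p1=T: a clause becomes empty — 0.
  p4=F, p1=F: a clause becomes empty — 0.
Total: 6 + 3 + 0 + 0 = 9.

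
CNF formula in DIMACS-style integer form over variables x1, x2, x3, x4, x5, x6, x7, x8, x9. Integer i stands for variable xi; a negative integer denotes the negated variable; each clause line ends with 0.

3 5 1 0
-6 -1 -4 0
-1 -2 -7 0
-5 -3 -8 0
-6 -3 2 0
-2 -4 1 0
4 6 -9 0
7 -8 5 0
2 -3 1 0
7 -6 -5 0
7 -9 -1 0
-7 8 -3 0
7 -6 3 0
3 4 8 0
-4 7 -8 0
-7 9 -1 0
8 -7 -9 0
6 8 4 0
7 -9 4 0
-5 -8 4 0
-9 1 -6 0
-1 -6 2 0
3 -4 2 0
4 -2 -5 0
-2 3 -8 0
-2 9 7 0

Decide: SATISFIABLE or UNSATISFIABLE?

Set x1 = False and propagate.
Set x2 = True and propagate.
  then x4 is forced to False.
  then x5 is forced to False.
  then x3 is forced to True.
Try x6 = True.
  then x9 is forced to False.
  then x7 is forced to True.
  then x8 is forced to True.
So x1=False  x2=True  x3=True  x4=False  x5=False  x6=True  x7=True  x8=True  x9=False is a satisfying assignment.

SATISFIABLE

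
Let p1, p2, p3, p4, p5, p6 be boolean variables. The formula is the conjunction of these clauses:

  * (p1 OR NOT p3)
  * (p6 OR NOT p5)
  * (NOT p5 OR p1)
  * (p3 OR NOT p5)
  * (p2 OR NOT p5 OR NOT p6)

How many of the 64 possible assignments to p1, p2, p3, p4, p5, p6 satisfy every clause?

26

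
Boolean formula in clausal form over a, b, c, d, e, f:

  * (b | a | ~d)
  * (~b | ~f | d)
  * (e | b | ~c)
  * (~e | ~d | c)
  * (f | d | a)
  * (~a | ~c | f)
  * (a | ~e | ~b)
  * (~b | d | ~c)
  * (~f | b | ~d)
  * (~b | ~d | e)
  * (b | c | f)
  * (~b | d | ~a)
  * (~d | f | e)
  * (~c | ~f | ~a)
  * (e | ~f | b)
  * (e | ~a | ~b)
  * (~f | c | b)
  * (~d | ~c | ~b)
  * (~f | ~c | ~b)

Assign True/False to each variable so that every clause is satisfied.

a = False  b = False  c = True  d = False  e = True  f = True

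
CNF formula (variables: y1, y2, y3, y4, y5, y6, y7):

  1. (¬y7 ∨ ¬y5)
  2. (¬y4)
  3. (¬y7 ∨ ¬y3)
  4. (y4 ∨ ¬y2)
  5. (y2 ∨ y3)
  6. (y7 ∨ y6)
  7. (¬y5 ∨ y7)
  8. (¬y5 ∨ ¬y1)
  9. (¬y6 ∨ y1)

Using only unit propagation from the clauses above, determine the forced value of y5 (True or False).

False

Unit clause (¬y4) sets y4 = False.
(¬y2 ∨ y4) with y4 = False leaves only ¬y2, so y2 = False.
(y3 ∨ y2) with y2 = False leaves only y3, so y3 = True.
From (¬y3 ∨ ¬y7) and y3 = True: y7 = False.
In (y7 ∨ y6), y7 is now false; y6 must hold, so y6 = True.
In (¬y5 ∨ y7), y7 is now false; ¬y5 must hold, so y5 = False.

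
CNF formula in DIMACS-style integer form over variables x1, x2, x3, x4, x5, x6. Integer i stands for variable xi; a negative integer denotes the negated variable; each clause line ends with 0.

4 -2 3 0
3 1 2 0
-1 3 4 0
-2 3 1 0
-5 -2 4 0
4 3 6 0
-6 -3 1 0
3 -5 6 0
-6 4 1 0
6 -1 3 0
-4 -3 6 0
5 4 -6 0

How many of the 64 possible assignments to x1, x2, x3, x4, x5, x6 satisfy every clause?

15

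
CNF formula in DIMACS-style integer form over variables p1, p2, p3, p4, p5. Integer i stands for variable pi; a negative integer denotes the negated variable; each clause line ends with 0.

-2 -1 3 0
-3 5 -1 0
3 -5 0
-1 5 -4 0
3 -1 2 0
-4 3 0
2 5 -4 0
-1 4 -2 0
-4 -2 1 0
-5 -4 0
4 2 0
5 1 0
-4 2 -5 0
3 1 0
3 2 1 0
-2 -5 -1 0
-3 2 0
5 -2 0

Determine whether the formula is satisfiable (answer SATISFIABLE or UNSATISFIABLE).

Branch on p1: take p1 = False.
  then p5 is forced to True.
  then p3 is forced to True.
  then p4 is forced to False.
  then p2 is forced to True.
So p1=False, p2=True, p3=True, p4=False, p5=True is a satisfying assignment.

SATISFIABLE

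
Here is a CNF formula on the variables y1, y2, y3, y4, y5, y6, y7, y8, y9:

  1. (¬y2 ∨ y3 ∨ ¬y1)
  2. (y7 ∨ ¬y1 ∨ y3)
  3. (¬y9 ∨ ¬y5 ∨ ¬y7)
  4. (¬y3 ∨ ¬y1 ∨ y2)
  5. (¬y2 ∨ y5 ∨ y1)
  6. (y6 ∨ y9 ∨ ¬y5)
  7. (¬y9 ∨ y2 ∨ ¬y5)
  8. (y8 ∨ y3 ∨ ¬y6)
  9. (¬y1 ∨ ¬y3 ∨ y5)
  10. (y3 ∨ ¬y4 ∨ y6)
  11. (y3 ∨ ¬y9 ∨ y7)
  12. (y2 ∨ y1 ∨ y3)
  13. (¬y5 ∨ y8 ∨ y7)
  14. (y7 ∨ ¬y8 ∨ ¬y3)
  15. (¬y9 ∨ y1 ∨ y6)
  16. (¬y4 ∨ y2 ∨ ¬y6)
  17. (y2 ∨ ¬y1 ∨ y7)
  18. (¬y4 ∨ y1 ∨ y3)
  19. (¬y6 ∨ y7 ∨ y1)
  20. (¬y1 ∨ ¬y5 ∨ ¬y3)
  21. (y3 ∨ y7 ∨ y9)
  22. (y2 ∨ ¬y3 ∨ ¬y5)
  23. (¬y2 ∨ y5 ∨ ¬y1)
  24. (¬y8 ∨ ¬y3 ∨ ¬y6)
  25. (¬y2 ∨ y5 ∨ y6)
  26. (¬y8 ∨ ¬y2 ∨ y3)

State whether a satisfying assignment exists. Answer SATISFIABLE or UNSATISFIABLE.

SATISFIABLE

Try y1 = False.
Branch on y2: take y2 = False.
  then y3 is forced to True.
  then y5 is forced to False.
Branch on y4: take y4 = True.
  then y6 is forced to False.
  then y9 is forced to False.
For the remaining variables, y7 = True, y8 = False works.
So y1 = False, y2 = False, y3 = True, y4 = True, y5 = False, y6 = False, y7 = True, y8 = False, y9 = False is a satisfying assignment.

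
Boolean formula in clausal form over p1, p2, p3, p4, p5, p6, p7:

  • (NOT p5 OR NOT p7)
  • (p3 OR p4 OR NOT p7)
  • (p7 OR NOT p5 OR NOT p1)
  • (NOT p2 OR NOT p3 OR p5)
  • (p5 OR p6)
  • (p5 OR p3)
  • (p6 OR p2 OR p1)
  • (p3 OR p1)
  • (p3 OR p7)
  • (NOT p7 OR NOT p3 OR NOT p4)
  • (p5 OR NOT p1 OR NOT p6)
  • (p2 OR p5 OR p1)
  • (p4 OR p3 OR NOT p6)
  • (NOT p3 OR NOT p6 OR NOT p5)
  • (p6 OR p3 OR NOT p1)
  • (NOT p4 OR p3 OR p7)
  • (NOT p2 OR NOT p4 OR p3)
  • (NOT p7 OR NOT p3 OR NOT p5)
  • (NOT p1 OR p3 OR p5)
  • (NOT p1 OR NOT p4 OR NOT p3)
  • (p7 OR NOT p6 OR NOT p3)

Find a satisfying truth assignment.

p1=F, p2=T, p3=T, p4=F, p5=T, p6=F, p7=F

Set p1 = False and propagate.
  then p3 is forced to True.
Try p2 = True.
  then p5 is forced to True.
  then p7 is forced to False.
  then p6 is forced to False.
p4 is now unconstrained; take p4 = False.
Every clause has at least one true literal under this assignment.
Check each clause:
  1. (NOT p5 OR NOT p7) — NOT p7 is true.
  2. (p3 OR p4 OR NOT p7) — NOT p7 is true.
  3. (p7 OR NOT p1 OR NOT p5) — NOT p1 is true.
  4. (p5 OR NOT p3 OR NOT p2) — p5 is true.
  5. (p5 OR p6) — p5 is true.
  6. (p3 OR p5) — p3 is true.
  7. (p6 OR p1 OR p2) — p2 is true.
  8. (p1 OR p3) — p3 is true.
  9. (p7 OR p3) — p3 is true.
  10. (NOT p7 OR NOT p3 OR NOT p4) — NOT p7 is true.
  11. (NOT p6 OR p5 OR NOT p1) — NOT p6 is true.
  12. (p2 OR p1 OR p5) — p2 is true.
  13. (p4 OR p3 OR NOT p6) — NOT p6 is true.
  14. (NOT p3 OR NOT p5 OR NOT p6) — NOT p6 is true.
  15. (NOT p1 OR p3 OR p6) — p3 is true.
  16. (NOT p4 OR p3 OR p7) — p3 is true.
  17. (p3 OR NOT p2 OR NOT p4) — p3 is true.
  18. (NOT p5 OR NOT p7 OR NOT p3) — NOT p7 is true.
  19. (p5 OR p3 OR NOT p1) — p3 is true.
  20. (NOT p3 OR NOT p1 OR NOT p4) — NOT p4 is true.
  21. (NOT p3 OR p7 OR NOT p6) — NOT p6 is true.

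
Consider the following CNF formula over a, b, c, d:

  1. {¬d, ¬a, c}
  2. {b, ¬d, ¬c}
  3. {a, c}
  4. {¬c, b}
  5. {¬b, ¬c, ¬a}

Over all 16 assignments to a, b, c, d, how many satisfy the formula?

4

The models are:
  a=F b=T c=T d=F
  a=F b=T c=T d=T
  a=T b=F c=F d=F
  a=T b=T c=F d=F
Count: 4.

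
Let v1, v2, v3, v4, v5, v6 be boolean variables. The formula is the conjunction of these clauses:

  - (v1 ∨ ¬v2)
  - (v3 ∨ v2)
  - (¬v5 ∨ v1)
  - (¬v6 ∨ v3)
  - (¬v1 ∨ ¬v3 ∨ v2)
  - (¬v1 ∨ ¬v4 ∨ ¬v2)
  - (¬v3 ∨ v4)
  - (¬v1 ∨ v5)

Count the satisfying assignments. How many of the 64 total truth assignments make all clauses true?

3

The models are:
  v1=F v2=F v3=T v4=T v5=F v6=F
  v1=F v2=F v3=T v4=T v5=F v6=T
  v1=T v2=T v3=F v4=F v5=T v6=F
Count: 3.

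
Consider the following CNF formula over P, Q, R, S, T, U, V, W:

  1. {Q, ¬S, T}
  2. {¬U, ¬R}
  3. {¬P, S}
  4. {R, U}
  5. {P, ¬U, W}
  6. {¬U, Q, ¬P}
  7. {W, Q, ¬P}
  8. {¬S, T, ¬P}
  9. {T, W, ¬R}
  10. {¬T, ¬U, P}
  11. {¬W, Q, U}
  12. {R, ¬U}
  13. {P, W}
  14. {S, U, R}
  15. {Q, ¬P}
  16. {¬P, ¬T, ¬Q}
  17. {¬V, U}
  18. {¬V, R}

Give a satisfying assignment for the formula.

Pure literal: V appears only negated; assign V = False.
Branch on P: take P = False.
  then W is forced to True.
The remaining clauses are satisfied by Q = True, R = True, S = False, T = True, U = False.

P=False, Q=True, R=True, S=False, T=True, U=False, V=False, W=True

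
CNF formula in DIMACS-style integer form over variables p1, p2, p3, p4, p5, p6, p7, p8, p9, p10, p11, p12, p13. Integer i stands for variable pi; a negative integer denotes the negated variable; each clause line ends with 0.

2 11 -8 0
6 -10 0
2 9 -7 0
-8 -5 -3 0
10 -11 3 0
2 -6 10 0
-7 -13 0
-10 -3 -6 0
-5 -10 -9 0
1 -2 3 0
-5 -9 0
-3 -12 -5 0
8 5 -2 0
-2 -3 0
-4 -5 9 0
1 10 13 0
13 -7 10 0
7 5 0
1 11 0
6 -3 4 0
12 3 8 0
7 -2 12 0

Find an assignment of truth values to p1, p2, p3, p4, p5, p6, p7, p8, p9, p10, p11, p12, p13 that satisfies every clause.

Pure literal: p1 appears only positively; assign p1 = True.
Try p2 = False.
Branch on p3: take p3 = False.
Try p4 = False.
For the remaining variables, p5 = False, p6 = True, p7 = True, p8 = True, p9 = True, p10 = True, p11 = True, p12 = True, p13 = False works.
Every clause has at least one true literal under this assignment.

p1 = 1, p2 = 0, p3 = 0, p4 = 0, p5 = 0, p6 = 1, p7 = 1, p8 = 1, p9 = 1, p10 = 1, p11 = 1, p12 = 1, p13 = 0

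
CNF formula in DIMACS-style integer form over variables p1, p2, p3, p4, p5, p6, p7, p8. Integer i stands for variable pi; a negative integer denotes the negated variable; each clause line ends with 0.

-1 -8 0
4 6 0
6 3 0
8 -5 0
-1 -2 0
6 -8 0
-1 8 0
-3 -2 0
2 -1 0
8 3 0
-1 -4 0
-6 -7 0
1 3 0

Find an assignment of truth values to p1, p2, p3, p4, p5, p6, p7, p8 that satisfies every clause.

p5 occurs only negated in the remaining clauses — set p5 = False.
p7 occurs only negated in the remaining clauses — set p7 = False.
Set p1 = False and propagate.
  then p3 is forced to True.
  then p2 is forced to False.
Branch on p4: take p4 = False.
  then p6 is forced to True.
p8 is now unconstrained; take p8 = False.

p1=F, p2=F, p3=T, p4=F, p5=F, p6=T, p7=F, p8=F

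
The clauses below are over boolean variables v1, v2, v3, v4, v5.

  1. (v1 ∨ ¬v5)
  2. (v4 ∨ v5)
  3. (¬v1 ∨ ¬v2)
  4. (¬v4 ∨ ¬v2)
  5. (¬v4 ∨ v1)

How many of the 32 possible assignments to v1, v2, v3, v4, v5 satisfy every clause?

6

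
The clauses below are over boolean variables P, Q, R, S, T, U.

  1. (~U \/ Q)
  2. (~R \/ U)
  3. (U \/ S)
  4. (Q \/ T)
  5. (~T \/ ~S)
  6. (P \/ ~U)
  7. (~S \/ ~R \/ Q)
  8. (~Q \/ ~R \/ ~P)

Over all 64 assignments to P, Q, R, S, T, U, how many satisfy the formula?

5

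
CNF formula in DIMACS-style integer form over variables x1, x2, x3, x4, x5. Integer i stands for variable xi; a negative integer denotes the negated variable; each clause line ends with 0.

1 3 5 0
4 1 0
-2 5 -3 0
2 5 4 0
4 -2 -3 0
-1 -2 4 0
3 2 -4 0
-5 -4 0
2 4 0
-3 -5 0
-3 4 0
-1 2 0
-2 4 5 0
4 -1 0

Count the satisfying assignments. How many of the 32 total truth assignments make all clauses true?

Satisfying assignments:
  x1=F x2=F x3=T x4=T x5=F
  x1=T x2=T x3=F x4=T x5=F
That's 2 in total.

2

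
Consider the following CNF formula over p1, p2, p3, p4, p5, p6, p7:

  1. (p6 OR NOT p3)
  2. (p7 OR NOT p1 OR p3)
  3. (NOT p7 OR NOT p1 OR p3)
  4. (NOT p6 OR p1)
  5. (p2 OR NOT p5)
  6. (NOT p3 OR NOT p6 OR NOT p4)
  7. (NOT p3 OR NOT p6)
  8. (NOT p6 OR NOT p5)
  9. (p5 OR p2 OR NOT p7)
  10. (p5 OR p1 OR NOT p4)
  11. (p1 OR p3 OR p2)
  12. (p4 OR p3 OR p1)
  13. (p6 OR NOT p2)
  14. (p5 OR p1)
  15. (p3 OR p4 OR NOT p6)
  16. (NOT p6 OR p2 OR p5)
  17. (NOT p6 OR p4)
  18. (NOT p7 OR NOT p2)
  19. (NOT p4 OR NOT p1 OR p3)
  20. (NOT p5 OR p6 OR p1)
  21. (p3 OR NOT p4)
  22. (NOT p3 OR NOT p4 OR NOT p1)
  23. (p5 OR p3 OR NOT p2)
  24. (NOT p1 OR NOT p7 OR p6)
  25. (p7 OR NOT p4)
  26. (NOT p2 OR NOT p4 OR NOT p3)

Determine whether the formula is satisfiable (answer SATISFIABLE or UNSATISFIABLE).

UNSATISFIABLE

p3 = True:
  propagation gives p6=True; an empty clause results — contradiction.
p3 = False:
  propagation gives p4=False, p1=True, p7=True; an empty clause results — contradiction.
Every branch closes, so no satisfying assignment exists.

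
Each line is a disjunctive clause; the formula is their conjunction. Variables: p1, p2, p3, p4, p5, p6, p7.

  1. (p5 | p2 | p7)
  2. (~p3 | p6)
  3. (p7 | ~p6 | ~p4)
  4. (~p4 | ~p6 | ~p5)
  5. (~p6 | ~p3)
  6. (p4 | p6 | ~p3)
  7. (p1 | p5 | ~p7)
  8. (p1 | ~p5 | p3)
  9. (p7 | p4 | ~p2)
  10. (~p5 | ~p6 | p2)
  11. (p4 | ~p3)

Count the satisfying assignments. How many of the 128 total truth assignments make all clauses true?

18

Split on p6, then p3.
  p6=T, p3=T: a clause becomes empty — 0.
  p6=T, p3=F: 5 of the 32 assignments to (p1,p2,p4,p5,p7) work.
  p6=F, p3=T: a clause becomes empty — 0.
  p6=F, p3=F: 13 of the 32 assignments to (p1,p2,p4,p5,p7) work.
Total: 0 + 5 + 0 + 13 = 18.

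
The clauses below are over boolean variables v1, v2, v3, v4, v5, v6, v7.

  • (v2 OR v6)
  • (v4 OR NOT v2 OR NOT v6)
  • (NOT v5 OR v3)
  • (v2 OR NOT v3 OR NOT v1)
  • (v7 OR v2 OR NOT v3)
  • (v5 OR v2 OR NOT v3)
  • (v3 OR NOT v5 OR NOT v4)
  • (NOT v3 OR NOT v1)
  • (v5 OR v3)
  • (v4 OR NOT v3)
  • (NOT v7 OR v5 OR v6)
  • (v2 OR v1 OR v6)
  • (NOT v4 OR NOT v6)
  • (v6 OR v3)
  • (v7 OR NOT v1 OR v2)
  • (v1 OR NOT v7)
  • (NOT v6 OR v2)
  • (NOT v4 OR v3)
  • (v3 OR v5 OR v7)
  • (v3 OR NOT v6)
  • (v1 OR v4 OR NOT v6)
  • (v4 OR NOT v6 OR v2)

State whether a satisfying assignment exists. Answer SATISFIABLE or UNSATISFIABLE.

Set v1 = False and propagate.
  then v7 is forced to False.
Try v2 = True.
The remaining clauses are satisfied by v3 = True, v4 = True, v5 = False, v6 = False.
So v1 = F, v2 = T, v3 = T, v4 = T, v5 = F, v6 = F, v7 = F is a satisfying assignment.

SATISFIABLE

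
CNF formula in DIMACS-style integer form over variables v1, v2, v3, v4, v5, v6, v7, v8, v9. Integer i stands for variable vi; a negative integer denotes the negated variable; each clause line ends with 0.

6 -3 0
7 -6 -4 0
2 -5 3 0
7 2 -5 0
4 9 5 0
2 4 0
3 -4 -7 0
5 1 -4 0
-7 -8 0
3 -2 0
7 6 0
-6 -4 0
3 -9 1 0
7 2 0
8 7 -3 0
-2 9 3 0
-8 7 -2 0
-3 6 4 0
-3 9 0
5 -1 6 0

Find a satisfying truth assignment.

Branch on v1: take v1 = True.
Branch on v2: take v2 = True.
  then v3 is forced to True.
  then v6 is forced to True.
  then v4 is forced to False.
  then v9 is forced to True.
Set v7 = True and propagate.
  then v8 is forced to False.
v5 is now unconstrained; take v5 = True.
Every clause has at least one true literal under this assignment.

v1 = T, v2 = T, v3 = T, v4 = F, v5 = T, v6 = T, v7 = T, v8 = F, v9 = T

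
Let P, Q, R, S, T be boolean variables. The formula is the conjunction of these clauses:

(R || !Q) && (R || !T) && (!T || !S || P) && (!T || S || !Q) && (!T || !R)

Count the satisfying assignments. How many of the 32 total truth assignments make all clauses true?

12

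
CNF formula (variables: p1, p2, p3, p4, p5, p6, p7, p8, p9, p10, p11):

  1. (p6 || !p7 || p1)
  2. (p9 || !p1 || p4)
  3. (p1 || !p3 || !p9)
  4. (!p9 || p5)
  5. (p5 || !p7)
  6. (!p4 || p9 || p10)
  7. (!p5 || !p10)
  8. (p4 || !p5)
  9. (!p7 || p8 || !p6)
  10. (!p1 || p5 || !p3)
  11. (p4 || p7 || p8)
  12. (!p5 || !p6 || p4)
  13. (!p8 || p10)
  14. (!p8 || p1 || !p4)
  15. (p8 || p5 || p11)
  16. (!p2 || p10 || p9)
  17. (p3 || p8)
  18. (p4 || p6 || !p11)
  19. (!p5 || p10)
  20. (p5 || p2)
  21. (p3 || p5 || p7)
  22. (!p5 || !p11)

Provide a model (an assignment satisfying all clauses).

p1 = False, p2 = True, p3 = True, p4 = False, p5 = False, p6 = False, p7 = False, p8 = True, p9 = False, p10 = True, p11 = False

Branch on p1: take p1 = False.
Try p2 = True.
For the remaining variables, p3 = True, p4 = False, p5 = False, p6 = False, p7 = False, p8 = True, p9 = False, p10 = True, p11 = False works.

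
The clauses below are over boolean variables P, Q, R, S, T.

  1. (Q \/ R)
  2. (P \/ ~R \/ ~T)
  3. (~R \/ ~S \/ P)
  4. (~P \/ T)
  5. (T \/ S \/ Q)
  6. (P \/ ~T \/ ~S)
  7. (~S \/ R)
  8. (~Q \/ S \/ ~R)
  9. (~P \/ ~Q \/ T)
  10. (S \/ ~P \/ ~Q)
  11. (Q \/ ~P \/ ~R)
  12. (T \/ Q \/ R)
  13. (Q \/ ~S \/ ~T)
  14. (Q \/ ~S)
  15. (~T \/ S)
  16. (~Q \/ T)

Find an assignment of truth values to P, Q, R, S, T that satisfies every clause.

P=True, Q=True, R=True, S=True, T=True

Check each clause:
  1. (R \/ Q) — Q is true.
  2. (P \/ ~T \/ ~R) — P is true.
  3. (P \/ ~R \/ ~S) — P is true.
  4. (~P \/ T) — T is true.
  5. (S \/ T \/ Q) — Q is true.
  6. (P \/ ~T \/ ~S) — P is true.
  7. (R \/ ~S) — R is true.
  8. (S \/ ~Q \/ ~R) — S is true.
  9. (T \/ ~P \/ ~Q) — T is true.
  10. (S \/ ~Q \/ ~P) — S is true.
  11. (Q \/ ~P \/ ~R) — Q is true.
  12. (T \/ Q \/ R) — Q is true.
  13. (~S \/ Q \/ ~T) — Q is true.
  14. (~S \/ Q) — Q is true.
  15. (~T \/ S) — S is true.
  16. (T \/ ~Q) — T is true.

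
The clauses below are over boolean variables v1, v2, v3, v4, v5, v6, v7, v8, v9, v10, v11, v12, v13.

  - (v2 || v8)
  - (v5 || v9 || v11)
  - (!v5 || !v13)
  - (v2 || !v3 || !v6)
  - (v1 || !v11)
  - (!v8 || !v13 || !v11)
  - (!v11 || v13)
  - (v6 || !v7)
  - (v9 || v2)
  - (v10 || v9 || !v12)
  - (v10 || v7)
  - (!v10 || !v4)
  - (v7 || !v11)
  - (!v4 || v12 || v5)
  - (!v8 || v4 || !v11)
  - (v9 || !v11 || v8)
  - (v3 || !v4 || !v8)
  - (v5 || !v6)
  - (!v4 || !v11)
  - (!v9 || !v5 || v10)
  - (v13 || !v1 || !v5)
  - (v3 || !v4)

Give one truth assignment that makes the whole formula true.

v1=F, v2=T, v3=F, v4=F, v5=T, v6=F, v7=F, v8=F, v9=F, v10=T, v11=F, v12=T, v13=F

Check each clause:
  1. (v8 || v2) — v2 is true.
  2. (v5 || v11 || v9) — v5 is true.
  3. (!v5 || !v13) — !v13 is true.
  4. (v2 || !v6 || !v3) — v2 is true.
  5. (!v11 || v1) — !v11 is true.
  6. (!v8 || !v11 || !v13) — !v8 is true.
  7. (!v11 || v13) — !v11 is true.
  8. (!v7 || v6) — !v7 is true.
  9. (v9 || v2) — v2 is true.
  10. (v9 || v10 || !v12) — v10 is true.
  11. (v7 || v10) — v10 is true.
  12. (!v4 || !v10) — !v4 is true.
  13. (!v11 || v7) — !v11 is true.
  14. (v5 || !v4 || v12) — !v4 is true.
  15. (v4 || !v11 || !v8) — !v8 is true.
  16. (v9 || v8 || !v11) — !v11 is true.
  17. (!v8 || !v4 || v3) — !v8 is true.
  18. (!v6 || v5) — !v6 is true.
  19. (!v11 || !v4) — !v4 is true.
  20. (!v9 || !v5 || v10) — v10 is true.
  21. (v13 || !v1 || !v5) — !v1 is true.
  22. (v3 || !v4) — !v4 is true.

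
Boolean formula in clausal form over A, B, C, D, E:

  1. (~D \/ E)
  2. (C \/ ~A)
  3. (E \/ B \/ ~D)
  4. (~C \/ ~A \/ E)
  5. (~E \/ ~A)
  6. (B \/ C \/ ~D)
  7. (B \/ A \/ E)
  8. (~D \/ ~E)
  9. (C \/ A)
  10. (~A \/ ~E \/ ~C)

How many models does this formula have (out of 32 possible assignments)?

Satisfying assignments:
  A=F B=F C=T D=F E=T
  A=F B=T C=T D=F E=F
  A=F B=T C=T D=F E=T
That's 3 in total.

3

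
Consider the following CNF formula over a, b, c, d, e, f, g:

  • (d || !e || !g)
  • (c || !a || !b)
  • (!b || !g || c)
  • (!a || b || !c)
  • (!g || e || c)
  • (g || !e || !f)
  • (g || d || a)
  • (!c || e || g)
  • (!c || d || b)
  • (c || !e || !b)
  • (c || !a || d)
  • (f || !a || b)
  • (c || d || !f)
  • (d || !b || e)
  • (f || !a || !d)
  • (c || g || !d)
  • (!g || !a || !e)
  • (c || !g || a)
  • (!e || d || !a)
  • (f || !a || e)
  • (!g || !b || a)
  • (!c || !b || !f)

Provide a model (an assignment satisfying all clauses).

Branch on a: take a = False.
Set b = True and propagate.
  then g is forced to False.
  then d is forced to True.
  then c is forced to True.
  then e is forced to True.
  then f is forced to False.
Check each clause:
  1. (!g || !e || d) — !g is true.
  2. (!b || c || !a) — c is true.
  3. (c || !b || !g) — !g is true.
  4. (b || !c || !a) — b is true.
  5. (e || !g || c) — !g is true.
  6. (g || !f || !e) — !f is true.
  7. (a || d || g) — d is true.
  8. (g || e || !c) — e is true.
  9. (!c || d || b) — b is true.
  10. (!e || c || !b) — c is true.
  11. (c || d || !a) — c is true.
  12. (b || !a || f) — b is true.
  13. (c || !f || d) — !f is true.
  14. (!b || e || d) — d is true.
  15. (f || !a || !d) — !a is true.
  16. (!d || c || g) — c is true.
  17. (!g || !e || !a) — !g is true.
  18. (!g || a || c) — c is true.
  19. (!a || d || !e) — d is true.
  20. (e || f || !a) — e is true.
  21. (!g || !b || a) — !g is true.
  22. (!c || !f || !b) — !f is true.

a = False, b = True, c = True, d = True, e = True, f = False, g = False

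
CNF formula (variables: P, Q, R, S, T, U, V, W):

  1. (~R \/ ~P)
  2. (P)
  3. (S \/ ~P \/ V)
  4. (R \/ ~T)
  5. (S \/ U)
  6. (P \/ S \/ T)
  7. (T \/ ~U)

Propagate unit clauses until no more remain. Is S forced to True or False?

(P) stands alone — P = True.
From (~R \/ ~P) and P = True: R = False.
(R \/ ~T) with R = False leaves only ~T, so T = False.
From (~U \/ T) and T = False: U = False.
(U \/ S): since U = False, the clause reduces to (S). S = True.

True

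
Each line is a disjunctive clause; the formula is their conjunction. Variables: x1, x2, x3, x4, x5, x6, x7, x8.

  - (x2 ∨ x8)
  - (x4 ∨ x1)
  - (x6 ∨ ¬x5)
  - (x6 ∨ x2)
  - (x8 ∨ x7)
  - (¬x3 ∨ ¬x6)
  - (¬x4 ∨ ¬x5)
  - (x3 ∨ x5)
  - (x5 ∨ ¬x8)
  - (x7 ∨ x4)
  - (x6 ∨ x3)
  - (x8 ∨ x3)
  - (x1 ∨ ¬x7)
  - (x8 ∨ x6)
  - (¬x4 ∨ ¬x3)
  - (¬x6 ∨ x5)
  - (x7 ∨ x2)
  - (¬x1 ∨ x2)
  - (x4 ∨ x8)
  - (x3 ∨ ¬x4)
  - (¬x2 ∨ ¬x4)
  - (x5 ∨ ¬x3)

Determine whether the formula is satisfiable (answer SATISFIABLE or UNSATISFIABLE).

Set x1 = True and propagate.
  then x2 is forced to True.
  then x4 is forced to False.
  then x7 is forced to True.
  then x8 is forced to True.
  then x5 is forced to True.
  then x6 is forced to True.
  then x3 is forced to False.
So x1=True, x2=True, x3=False, x4=False, x5=True, x6=True, x7=True, x8=True is a satisfying assignment.

SATISFIABLE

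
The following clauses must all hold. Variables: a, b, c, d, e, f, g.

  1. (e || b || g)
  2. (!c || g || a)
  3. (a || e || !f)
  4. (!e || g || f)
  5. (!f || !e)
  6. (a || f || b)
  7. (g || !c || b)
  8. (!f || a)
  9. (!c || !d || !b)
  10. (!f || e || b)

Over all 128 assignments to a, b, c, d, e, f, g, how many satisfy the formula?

31

Split on f, then b.
  f=1, b=1: g free; 3 ways for (a,c,d,e) × 2^1 = 6.
  f=1, b=0: a clause becomes empty — 0.
  f=0, b=1: 17 of the 32 assignments to (a,c,d,e,g) work.
  f=0, b=0: forces a=1; g=1; c, d, e free → 2^3 = 8.
Total: 6 + 0 + 17 + 8 = 31.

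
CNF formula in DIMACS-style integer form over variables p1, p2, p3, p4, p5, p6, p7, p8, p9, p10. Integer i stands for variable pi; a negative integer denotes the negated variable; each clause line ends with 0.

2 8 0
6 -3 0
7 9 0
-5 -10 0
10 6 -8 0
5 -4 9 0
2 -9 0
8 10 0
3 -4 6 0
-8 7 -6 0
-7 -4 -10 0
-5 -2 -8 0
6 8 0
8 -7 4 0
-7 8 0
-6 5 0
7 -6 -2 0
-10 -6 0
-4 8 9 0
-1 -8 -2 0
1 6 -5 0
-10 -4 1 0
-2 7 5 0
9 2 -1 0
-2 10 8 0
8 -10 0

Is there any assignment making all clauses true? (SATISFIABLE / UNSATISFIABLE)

SATISFIABLE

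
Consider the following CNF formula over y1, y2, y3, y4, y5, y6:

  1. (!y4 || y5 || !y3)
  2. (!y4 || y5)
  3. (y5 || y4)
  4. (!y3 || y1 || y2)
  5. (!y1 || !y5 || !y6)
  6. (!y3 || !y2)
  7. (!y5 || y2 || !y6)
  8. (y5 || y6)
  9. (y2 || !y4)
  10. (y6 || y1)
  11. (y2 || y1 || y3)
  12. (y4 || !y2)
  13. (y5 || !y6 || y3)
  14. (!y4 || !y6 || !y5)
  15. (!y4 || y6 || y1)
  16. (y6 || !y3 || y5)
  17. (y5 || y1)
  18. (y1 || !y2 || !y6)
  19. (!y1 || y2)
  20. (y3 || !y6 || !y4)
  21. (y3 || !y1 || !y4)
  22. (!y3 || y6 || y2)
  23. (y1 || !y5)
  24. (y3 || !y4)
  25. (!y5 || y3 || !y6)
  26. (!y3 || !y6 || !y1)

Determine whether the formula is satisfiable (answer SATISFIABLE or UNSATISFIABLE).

UNSATISFIABLE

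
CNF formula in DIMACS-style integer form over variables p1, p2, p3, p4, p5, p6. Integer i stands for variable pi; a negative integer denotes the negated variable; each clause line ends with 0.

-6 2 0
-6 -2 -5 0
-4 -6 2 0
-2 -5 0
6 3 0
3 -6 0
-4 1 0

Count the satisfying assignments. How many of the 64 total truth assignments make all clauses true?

Case analysis on p6 and p2:
  p6=1, p2=1: remaining (p1,p3,p4,p5) ∈ {(0,1,0,0); (1,1,0,0); (1,1,1,0)} — 3.
  p6=1, p2=0: a clause becomes empty — 0.
  p6=0, p2=1: remaining (p1,p3,p4,p5) ∈ {(0,1,0,0); (1,1,0,0); (1,1,1,0)} — 3.
  p6=0, p2=0: p5 free; 3 ways for (p1,p3,p4) × 2^1 = 6.
Total: 3 + 0 + 3 + 6 = 12.

12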